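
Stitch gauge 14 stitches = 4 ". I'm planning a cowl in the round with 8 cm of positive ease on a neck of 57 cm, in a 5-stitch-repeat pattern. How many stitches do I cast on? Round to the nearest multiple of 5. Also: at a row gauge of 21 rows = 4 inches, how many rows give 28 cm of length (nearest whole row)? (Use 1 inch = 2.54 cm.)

Cast on 90 stitches; work 58 rows.

Finished = 57 + 8 = 65 cm.
65 cm × 1/2.54 = 25.59 inches.
14/4 = 3.5 sts per in; 25.59 × 3.5 = 89.57 sts.
Nearest multiple of 5 → 90.
28 cm = 11.02 inches; × 5.25 = 57.87 → 58 rows.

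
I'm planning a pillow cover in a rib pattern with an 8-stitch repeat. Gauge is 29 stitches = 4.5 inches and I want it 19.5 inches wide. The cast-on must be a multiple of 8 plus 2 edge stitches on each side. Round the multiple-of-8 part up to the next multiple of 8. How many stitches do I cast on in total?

Cast on 132 stitches.

29 / 4.5 = 6.444 sts per inch.
19.5 × 6.444 = 125.67 sts.
Less 4 edge sts → 121.67 for the repeat.
Next multiple of 8: 128.
Add back 4 edge sts → 132.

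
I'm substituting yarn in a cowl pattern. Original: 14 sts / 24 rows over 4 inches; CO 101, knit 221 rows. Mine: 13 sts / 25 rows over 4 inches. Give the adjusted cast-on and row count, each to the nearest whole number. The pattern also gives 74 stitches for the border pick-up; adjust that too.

Cast on 94 stitches; work 230 rows; border pick-up 69 stitches.

Stitches: 101 × 13/14 = 93.79 → 94.
Rows: 221 × 25/24 = 230.21 → 230.
border pick-up: 74 × 13/14 = 68.71 → 69.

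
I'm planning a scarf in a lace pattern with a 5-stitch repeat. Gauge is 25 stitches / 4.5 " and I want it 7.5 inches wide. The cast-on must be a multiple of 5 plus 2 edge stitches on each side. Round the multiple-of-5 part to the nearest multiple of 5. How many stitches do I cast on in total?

25 / 4.5 = 5.556 sts per inch.
7.5 × 5.556 = 41.67 sts.
Less 4 edge sts → 37.67 for the repeat.
Nearest multiple of 5: 40.
Add back 4 edge sts → 44.

Cast on 44 stitches.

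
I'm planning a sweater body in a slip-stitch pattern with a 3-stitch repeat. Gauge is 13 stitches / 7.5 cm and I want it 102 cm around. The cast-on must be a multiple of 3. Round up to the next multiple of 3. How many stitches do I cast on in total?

Cast on 177 stitches.

13 / 7.5 = 1.733 sts per cm.
102 × 1.733 = 176.80 sts.
Next multiple of 3: 177.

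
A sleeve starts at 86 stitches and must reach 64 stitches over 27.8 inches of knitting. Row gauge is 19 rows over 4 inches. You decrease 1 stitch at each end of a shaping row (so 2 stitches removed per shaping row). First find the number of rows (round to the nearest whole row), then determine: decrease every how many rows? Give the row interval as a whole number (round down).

Decrease every 12th row.

Rows = 27.8 × 4.75 = 132.1 → 132 rows.
Stitches to remove: 22 → 11 shaping rows (at 2 st each).
132 / 11 = 12.00 → every 12 rows.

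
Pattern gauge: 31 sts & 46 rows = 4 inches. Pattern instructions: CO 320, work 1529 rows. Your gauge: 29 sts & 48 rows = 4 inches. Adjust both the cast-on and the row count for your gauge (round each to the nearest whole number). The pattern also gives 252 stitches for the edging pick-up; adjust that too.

Stitches: 320 × 29/31 = 299.35 → 299.
Rows: 1529 × 48/46 = 1595.48 → 1595.
edging pick-up: 252 × 29/31 = 235.74 → 236.

Cast on 299 stitches; work 1595 rows; edging pick-up 236 stitches.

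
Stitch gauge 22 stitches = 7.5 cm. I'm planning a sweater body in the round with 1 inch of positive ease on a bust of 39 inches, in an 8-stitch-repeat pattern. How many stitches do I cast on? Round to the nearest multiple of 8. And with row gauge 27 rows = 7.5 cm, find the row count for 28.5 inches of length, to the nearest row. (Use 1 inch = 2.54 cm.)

Finished = 39 + 1 = 40 inches.
40 inches × 2.54 = 101.60 cm.
22/7.5 = 2.933 sts per cm; 101.60 × 2.933 = 298.03 sts.
Nearest multiple of 8 → 296.
28.5 inches = 72.39 cm; × 3.6 = 260.60 → 261 rows.

Cast on 296 stitches; work 261 rows.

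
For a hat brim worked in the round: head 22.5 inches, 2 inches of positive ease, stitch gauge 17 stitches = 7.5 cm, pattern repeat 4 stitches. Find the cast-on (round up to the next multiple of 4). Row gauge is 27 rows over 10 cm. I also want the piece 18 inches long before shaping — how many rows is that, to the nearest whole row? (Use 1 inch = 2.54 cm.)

Finished = 22.5 + 2 = 24.5 inches.
24.5 inches × 2.54 = 62.23 cm.
17/7.5 = 2.267 sts per cm; 62.23 × 2.267 = 141.05 sts.
Next multiple of 4 → 144.
18 inches = 45.72 cm; × 2.7 = 123.44 → 123 rows.

Cast on 144 stitches; work 123 rows.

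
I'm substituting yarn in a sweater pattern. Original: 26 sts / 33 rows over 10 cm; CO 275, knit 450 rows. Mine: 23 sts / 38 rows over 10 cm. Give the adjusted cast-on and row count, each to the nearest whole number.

Cast on 243 stitches; work 518 rows.

Stitches: 275 × 23/26 = 243.27 → 243.
Rows: 450 × 38/33 = 518.18 → 518.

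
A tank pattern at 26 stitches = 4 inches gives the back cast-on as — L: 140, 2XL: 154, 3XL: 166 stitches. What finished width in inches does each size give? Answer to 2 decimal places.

26/4 = 6.5 sts per in.
L: 140 / 6.5 = 21.538 → 21.54 in.
2XL: 154 / 6.5 = 23.692 → 23.69 in.
3XL: 166 / 6.5 = 25.538 → 25.54 in.

L 21.54 inches; 2XL 23.69 inches; 3XL 25.54 inches.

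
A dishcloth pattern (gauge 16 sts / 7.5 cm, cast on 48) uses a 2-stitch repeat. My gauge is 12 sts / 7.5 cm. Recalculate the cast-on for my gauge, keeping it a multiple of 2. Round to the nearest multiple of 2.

36 stitches.

48 × 12 / 16 = 36.00.
Nearest multiple of 2: 36.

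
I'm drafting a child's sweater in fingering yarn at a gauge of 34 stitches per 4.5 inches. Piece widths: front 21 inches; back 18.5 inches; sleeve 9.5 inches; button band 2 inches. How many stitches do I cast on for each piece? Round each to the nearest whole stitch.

front 159; back 140; sleeve 72; button band 15.

Rate = 34/4.5 = 7.556 sts per in.
front: 21 × 7.556 = 158.67 → 159.
back: 18.5 × 7.556 = 139.78 → 140.
sleeve: 9.5 × 7.556 = 71.78 → 72.
button band: 2 × 7.556 = 15.11 → 15.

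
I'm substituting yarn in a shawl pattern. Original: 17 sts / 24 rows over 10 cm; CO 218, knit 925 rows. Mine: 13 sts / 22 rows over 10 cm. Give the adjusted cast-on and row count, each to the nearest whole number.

Stitches: 218 × 13/17 = 166.71 → 167.
Rows: 925 × 22/24 = 847.92 → 848.

Cast on 167 stitches; work 848 rows.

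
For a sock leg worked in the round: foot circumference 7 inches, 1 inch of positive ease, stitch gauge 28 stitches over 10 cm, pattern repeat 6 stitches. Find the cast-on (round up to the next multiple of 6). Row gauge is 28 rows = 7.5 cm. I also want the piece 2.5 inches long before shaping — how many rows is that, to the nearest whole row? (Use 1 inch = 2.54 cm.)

Finished = 7 + 1 = 8 inches.
8 inches × 2.54 = 20.32 cm.
28/10 = 2.8 sts per cm; 20.32 × 2.8 = 56.90 sts.
Next multiple of 6 → 60.
2.5 inches = 6.35 cm; × 3.733 = 23.71 → 24 rows.

Cast on 60 stitches; work 24 rows.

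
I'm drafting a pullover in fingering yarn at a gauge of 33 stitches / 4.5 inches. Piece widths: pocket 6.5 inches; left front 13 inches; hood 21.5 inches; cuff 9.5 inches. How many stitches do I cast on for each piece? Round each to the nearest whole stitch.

pocket 48; left front 95; hood 158; cuff 70.

Rate = 33/4.5 = 7.333 sts per in.
pocket: 6.5 × 7.333 = 47.67 → 48.
left front: 13 × 7.333 = 95.33 → 95.
hood: 21.5 × 7.333 = 157.67 → 158.
cuff: 9.5 × 7.333 = 69.67 → 70.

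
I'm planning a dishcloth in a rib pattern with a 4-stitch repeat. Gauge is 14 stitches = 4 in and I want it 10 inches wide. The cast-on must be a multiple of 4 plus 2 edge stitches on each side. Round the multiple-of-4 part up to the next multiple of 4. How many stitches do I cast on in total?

CO 36 sts.

14 / 4 = 3.5 sts per inch.
10 × 3.5 = 35.00 sts.
Less 4 edge sts → 31.00 for the repeat.
Next multiple of 4: 32.
Add back 4 edge sts → 36.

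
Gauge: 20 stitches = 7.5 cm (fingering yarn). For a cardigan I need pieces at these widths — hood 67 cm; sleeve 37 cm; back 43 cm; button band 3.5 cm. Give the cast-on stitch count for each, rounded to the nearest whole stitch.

hood 179; sleeve 99; back 115; button band 9.

Rate = 20/7.5 = 2.667 sts per cm.
hood: 67 × 2.667 = 178.67 → 179.
sleeve: 37 × 2.667 = 98.67 → 99.
back: 43 × 2.667 = 114.67 → 115.
button band: 3.5 × 2.667 = 9.33 → 9.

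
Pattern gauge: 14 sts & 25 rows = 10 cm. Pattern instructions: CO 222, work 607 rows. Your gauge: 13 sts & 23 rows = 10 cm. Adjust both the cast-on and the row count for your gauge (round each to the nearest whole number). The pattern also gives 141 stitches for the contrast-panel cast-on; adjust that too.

Cast on 206 stitches; work 558 rows; contrast-panel cast-on 131 stitches.

Stitches: 222 × 13/14 = 206.14 → 206.
Rows: 607 × 23/25 = 558.44 → 558.
contrast-panel cast-on: 141 × 13/14 = 130.93 → 131.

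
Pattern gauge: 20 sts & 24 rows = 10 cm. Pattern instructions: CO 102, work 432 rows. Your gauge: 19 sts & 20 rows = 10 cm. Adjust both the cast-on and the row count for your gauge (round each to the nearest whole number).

Stitches: 102 × 19/20 = 96.90 → 97.
Rows: 432 × 20/24 = 360.00 → 360.

Cast on 97 stitches; work 360 rows.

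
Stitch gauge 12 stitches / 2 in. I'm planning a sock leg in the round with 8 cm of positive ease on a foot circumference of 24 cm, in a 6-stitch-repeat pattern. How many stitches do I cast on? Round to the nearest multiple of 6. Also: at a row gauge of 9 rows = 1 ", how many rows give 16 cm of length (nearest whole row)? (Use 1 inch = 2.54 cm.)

Finished = 24 + 8 = 32 cm.
32 cm × 1/2.54 = 12.60 inches.
12/2 = 6 sts per in; 12.60 × 6 = 75.59 sts.
Nearest multiple of 6 → 78.
16 cm = 6.30 inches; × 9 = 56.69 → 57 rows.

Cast on 78 stitches; work 57 rows.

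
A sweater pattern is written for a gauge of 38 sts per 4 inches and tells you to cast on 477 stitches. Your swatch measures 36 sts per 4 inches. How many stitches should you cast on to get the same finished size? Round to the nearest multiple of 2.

Cast on 452 stitches.

Scale factor = 36 / 38 = 0.947.
477 × 36 / 38 = 451.89 sts.
→ 452 sts.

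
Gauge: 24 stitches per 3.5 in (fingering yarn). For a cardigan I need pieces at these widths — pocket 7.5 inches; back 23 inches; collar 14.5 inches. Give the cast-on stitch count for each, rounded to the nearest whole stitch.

pocket 51; back 158; collar 99.

Rate = 24/3.5 = 6.857 sts per in.
pocket: 7.5 × 6.857 = 51.43 → 51.
back: 23 × 6.857 = 157.71 → 158.
collar: 14.5 × 6.857 = 99.43 → 99.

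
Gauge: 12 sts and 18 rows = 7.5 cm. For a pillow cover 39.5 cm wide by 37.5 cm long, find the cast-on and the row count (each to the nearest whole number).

Stitch gauge = 12/7.5 = 1.6 sts/cm; 39.5 × 1.6 = 63.20 → 63 sts.
Row gauge = 18/7.5 = 2.4 rows/cm; 37.5 × 2.4 = 90.00 → 90 rows.

Cast on 63 stitches and work 90 rows.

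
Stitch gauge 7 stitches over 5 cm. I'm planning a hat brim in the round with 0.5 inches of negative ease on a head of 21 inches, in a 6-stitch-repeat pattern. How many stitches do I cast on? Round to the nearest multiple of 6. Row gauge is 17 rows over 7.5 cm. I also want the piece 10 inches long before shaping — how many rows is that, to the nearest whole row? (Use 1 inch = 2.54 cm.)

Cast on 72 stitches; work 58 rows.

Finished = 21 − 0.5 = 20.5 inches.
20.5 inches × 2.54 = 52.07 cm.
7/5 = 1.4 sts per cm; 52.07 × 1.4 = 72.90 sts.
Nearest multiple of 6 → 72.
10 inches = 25.40 cm; × 2.267 = 57.57 → 58 rows.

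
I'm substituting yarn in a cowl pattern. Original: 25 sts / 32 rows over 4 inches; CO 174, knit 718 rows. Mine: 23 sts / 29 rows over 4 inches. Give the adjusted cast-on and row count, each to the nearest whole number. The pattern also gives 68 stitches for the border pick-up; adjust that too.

Stitches: 174 × 23/25 = 160.08 → 160.
Rows: 718 × 29/32 = 650.69 → 651.
border pick-up: 68 × 23/25 = 62.56 → 63.

Cast on 160 stitches; work 651 rows; border pick-up 63 stitches.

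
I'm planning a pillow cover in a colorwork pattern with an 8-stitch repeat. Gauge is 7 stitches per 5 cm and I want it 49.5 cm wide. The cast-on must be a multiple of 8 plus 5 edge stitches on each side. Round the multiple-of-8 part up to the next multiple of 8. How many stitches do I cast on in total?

7 / 5 = 1.4 sts per cm.
49.5 × 1.4 = 69.30 sts.
Less 10 edge sts → 59.30 for the repeat.
Next multiple of 8: 64.
Add back 10 edge sts → 74.

Cast on 74 stitches.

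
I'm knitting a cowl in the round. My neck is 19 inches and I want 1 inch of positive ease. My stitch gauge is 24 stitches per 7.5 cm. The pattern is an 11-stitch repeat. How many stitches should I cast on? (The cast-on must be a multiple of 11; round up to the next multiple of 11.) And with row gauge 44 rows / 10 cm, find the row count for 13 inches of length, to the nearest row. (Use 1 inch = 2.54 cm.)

Cast on 165 stitches; work 145 rows.

Finished = 19 + 1 = 20 inches.
20 inches × 2.54 = 50.80 cm.
24/7.5 = 3.2 sts per cm; 50.80 × 3.2 = 162.56 sts.
Next multiple of 11 → 165.
13 inches = 33.02 cm; × 4.4 = 145.29 → 145 rows.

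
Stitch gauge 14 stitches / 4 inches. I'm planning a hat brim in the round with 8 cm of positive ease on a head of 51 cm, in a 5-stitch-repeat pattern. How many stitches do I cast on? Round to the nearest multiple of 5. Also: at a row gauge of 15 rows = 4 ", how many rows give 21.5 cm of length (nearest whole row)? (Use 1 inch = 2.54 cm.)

Finished = 51 + 8 = 59 cm.
59 cm × 1/2.54 = 23.23 inches.
14/4 = 3.5 sts per in; 23.23 × 3.5 = 81.30 sts.
Nearest multiple of 5 → 80.
21.5 cm = 8.46 inches; × 3.75 = 31.74 → 32 rows.

Cast on 80 stitches; work 32 rows.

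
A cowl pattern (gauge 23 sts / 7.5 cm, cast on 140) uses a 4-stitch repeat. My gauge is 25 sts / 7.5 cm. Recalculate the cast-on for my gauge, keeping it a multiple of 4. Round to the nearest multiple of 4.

152 stitches.

140 × 25 / 23 = 152.17.
Nearest multiple of 4: 152.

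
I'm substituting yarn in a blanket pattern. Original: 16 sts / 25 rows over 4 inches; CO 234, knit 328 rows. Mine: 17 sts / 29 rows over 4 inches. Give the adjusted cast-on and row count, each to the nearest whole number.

Cast on 249 stitches; work 380 rows.

Stitches: 234 × 17/16 = 248.62 → 249.
Rows: 328 × 29/25 = 380.48 → 380.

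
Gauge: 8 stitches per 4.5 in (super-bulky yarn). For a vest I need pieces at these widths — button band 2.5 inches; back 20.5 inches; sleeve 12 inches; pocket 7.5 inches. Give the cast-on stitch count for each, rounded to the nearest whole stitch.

Rate = 8/4.5 = 1.778 sts per in.
button band: 2.5 × 1.778 = 4.44 → 4.
back: 20.5 × 1.778 = 36.44 → 36.
sleeve: 12 × 1.778 = 21.33 → 21.
pocket: 7.5 × 1.778 = 13.33 → 13.

button band 4; back 36; sleeve 21; pocket 13.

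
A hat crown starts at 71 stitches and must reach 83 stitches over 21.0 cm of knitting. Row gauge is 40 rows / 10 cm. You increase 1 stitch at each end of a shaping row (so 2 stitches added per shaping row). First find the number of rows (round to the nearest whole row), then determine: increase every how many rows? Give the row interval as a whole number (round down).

Increase every 14th row.

Rows = 21.0 × 4 = 84.0 → 84 rows.
Stitches to add: 12 → 6 shaping rows (at 2 st each).
84 / 6 = 14.00 → every 14 rows.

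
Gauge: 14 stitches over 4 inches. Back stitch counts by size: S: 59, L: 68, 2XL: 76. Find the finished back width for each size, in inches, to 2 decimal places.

14/4 = 3.5 sts per in.
S: 59 / 3.5 = 16.857 → 16.86 in.
L: 68 / 3.5 = 19.429 → 19.43 in.
2XL: 76 / 3.5 = 21.714 → 21.71 in.

S 16.86 inches; L 19.43 inches; 2XL 21.71 inches.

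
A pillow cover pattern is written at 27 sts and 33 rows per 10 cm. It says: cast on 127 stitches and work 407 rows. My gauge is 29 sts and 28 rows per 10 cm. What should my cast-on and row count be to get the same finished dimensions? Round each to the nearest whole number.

Stitches: 127 × 29/27 = 136.41 → 136.
Rows: 407 × 28/33 = 345.33 → 345.

Cast on 136 stitches; work 345 rows.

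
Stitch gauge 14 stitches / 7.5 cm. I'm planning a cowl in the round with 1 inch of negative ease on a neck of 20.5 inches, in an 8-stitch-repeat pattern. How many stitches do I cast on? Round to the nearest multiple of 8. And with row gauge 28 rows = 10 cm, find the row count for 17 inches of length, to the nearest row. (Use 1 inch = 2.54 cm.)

Finished = 20.5 − 1 = 19.5 inches.
19.5 inches × 2.54 = 49.53 cm.
14/7.5 = 1.867 sts per cm; 49.53 × 1.867 = 92.46 sts.
Nearest multiple of 8 → 96.
17 inches = 43.18 cm; × 2.8 = 120.90 → 121 rows.

Cast on 96 stitches; work 121 rows.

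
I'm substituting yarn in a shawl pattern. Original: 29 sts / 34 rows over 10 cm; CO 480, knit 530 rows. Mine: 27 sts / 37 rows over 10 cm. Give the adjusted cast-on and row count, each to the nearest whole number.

Cast on 447 stitches; work 577 rows.

Stitches: 480 × 27/29 = 446.90 → 447.
Rows: 530 × 37/34 = 576.76 → 577.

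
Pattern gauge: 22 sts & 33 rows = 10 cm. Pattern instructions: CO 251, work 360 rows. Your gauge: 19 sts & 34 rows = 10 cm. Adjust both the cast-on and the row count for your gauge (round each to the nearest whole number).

Cast on 217 stitches; work 371 rows.

Stitches: 251 × 19/22 = 216.77 → 217.
Rows: 360 × 34/33 = 370.91 → 371.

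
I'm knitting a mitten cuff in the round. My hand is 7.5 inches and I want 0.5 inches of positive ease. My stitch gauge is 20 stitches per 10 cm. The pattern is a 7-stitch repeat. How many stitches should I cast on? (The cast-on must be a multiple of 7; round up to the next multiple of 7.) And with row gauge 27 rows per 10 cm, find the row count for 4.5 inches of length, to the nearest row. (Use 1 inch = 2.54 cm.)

Finished = 7.5 + 0.5 = 8 inches.
8 inches × 2.54 = 20.32 cm.
20/10 = 2 sts per cm; 20.32 × 2 = 40.64 sts.
Next multiple of 7 → 42.
4.5 inches = 11.43 cm; × 2.7 = 30.86 → 31 rows.

Cast on 42 stitches; work 31 rows.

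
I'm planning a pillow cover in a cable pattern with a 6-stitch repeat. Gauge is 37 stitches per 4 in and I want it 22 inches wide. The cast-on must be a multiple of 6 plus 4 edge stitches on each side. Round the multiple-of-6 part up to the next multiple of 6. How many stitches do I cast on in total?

Cast on 206 stitches.

37 / 4 = 9.25 sts per inch.
22 × 9.25 = 203.50 sts.
Less 8 edge sts → 195.50 for the repeat.
Next multiple of 6: 198.
Add back 8 edge sts → 206.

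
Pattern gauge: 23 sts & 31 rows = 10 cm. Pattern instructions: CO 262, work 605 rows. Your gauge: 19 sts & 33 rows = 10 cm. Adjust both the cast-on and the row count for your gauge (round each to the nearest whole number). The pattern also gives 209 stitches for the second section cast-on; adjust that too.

Cast on 216 stitches; work 644 rows; second section cast-on 173 stitches.

Stitches: 262 × 19/23 = 216.43 → 216.
Rows: 605 × 33/31 = 644.03 → 644.
second section cast-on: 209 × 19/23 = 172.65 → 173.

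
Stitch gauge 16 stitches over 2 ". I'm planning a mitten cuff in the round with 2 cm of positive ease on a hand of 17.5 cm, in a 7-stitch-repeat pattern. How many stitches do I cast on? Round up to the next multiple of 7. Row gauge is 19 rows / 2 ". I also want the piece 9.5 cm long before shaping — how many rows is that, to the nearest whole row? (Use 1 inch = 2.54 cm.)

Cast on 63 stitches; work 36 rows.

Finished = 17.5 + 2 = 19.5 cm.
19.5 cm × 1/2.54 = 7.68 inches.
16/2 = 8 sts per in; 7.68 × 8 = 61.42 sts.
Next multiple of 7 → 63.
9.5 cm = 3.74 inches; × 9.5 = 35.53 → 36 rows.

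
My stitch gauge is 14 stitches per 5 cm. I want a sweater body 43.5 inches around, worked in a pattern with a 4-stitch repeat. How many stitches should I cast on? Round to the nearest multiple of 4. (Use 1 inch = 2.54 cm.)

308 stitches.

43.5 in = 43.5 × 2.54 = 110.49 cm.
14 / 5 = 2.8 sts/cm.
110.49 × 2.8 = 309.37 sts.
→ 308.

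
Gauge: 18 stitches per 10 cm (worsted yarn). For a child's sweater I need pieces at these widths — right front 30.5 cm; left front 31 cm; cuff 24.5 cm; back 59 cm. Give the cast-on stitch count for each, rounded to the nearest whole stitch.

Rate = 18/10 = 1.8 sts per cm.
right front: 30.5 × 1.8 = 54.90 → 55.
left front: 31 × 1.8 = 55.80 → 56.
cuff: 24.5 × 1.8 = 44.10 → 44.
back: 59 × 1.8 = 106.20 → 106.

right front 55; left front 56; cuff 44; back 106.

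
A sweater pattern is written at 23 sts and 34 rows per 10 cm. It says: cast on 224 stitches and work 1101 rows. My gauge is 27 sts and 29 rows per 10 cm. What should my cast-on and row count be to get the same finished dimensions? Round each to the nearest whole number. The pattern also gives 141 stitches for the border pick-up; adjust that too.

Stitches: 224 × 27/23 = 262.96 → 263.
Rows: 1101 × 29/34 = 939.09 → 939.
border pick-up: 141 × 27/23 = 165.52 → 166.

Cast on 263 stitches; work 939 rows; border pick-up 166 stitches.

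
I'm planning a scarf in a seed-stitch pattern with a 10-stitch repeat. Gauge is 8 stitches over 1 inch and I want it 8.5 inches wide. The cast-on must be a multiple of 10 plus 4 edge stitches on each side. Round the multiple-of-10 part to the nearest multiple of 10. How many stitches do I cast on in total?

68 stitches.

8 / 1 = 8 sts per inch.
8.5 × 8 = 68.00 sts.
Less 8 edge sts → 60.00 for the repeat.
Nearest multiple of 10: 60.
Add back 8 edge sts → 68.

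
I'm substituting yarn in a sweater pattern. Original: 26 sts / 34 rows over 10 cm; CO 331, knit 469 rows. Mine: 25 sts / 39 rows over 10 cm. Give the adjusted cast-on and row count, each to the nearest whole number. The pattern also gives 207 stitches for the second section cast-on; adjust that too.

Cast on 318 stitches; work 538 rows; second section cast-on 199 stitches.

Stitches: 331 × 25/26 = 318.27 → 318.
Rows: 469 × 39/34 = 537.97 → 538.
second section cast-on: 207 × 25/26 = 199.04 → 199.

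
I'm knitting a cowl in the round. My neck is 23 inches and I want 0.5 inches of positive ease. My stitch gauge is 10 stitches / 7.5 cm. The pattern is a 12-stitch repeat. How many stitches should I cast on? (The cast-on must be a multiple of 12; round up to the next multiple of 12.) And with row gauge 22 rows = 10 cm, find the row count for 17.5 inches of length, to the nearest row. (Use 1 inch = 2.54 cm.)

Cast on 84 stitches; work 98 rows.

Finished = 23 + 0.5 = 23.5 inches.
23.5 inches × 2.54 = 59.69 cm.
10/7.5 = 1.333 sts per cm; 59.69 × 1.333 = 79.59 sts.
Next multiple of 12 → 84.
17.5 inches = 44.45 cm; × 2.2 = 97.79 → 98 rows.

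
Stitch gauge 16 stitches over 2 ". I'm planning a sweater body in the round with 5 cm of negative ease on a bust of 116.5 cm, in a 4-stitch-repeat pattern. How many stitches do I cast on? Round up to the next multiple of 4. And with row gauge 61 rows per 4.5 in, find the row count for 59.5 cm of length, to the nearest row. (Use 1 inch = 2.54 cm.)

Finished = 116.5 − 5 = 111.5 cm.
111.5 cm × 1/2.54 = 43.90 inches.
16/2 = 8 sts per in; 43.90 × 8 = 351.18 sts.
Next multiple of 4 → 352.
59.5 cm = 23.43 inches; × 13.556 = 317.54 → 318 rows.

Cast on 352 stitches; work 318 rows.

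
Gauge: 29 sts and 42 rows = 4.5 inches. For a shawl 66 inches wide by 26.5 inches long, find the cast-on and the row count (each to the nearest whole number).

Cast on 425 stitches and work 247 rows.

Stitch gauge = 29/4.5 = 6.444 sts/in; 66 × 6.444 = 425.33 → 425 sts.
Row gauge = 42/4.5 = 9.333 rows/in; 26.5 × 9.333 = 247.33 → 247 rows.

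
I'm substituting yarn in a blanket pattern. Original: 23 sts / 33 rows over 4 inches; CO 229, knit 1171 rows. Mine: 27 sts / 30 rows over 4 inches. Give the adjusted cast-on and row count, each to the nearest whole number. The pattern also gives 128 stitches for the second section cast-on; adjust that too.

Stitches: 229 × 27/23 = 268.83 → 269.
Rows: 1171 × 30/33 = 1064.55 → 1065.
second section cast-on: 128 × 27/23 = 150.26 → 150.

Cast on 269 stitches; work 1065 rows; second section cast-on 150 stitches.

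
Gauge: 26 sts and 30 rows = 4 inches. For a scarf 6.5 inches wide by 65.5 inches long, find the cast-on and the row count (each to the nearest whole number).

Stitch gauge = 26/4 = 6.5 sts/in; 6.5 × 6.5 = 42.25 → 42 sts.
Row gauge = 30/4 = 7.5 rows/in; 65.5 × 7.5 = 491.25 → 491 rows.

Cast on 42 stitches and work 491 rows.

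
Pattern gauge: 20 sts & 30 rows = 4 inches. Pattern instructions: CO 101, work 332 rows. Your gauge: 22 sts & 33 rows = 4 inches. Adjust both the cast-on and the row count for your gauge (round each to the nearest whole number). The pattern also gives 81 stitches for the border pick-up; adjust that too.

Cast on 111 stitches; work 365 rows; border pick-up 89 stitches.

Stitches: 101 × 22/20 = 111.10 → 111.
Rows: 332 × 33/30 = 365.20 → 365.
border pick-up: 81 × 22/20 = 89.10 → 89.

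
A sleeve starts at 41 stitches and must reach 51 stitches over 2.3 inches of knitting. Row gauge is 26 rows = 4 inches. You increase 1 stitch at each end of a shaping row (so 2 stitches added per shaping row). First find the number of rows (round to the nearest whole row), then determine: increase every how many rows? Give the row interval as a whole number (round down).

Rows = 2.3 × 6.5 = 14.9 → 15 rows.
Stitches to add: 10 → 5 shaping rows (at 2 st each).
15 / 5 = 3.00 → every 3 rows.

Increase every 3rd row.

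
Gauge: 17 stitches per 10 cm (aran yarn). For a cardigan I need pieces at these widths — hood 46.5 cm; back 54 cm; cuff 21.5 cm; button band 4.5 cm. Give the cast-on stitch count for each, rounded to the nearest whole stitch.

Rate = 17/10 = 1.7 sts per cm.
hood: 46.5 × 1.7 = 79.05 → 79.
back: 54 × 1.7 = 91.80 → 92.
cuff: 21.5 × 1.7 = 36.55 → 37.
button band: 4.5 × 1.7 = 7.65 → 8.

hood 79; back 92; cuff 37; button band 8.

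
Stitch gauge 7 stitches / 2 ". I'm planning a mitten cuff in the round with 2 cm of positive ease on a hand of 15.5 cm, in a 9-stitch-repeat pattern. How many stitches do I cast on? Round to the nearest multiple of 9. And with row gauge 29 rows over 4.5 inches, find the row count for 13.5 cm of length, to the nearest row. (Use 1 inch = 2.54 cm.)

Finished = 15.5 + 2 = 17.5 cm.
17.5 cm × 1/2.54 = 6.89 inches.
7/2 = 3.5 sts per in; 6.89 × 3.5 = 24.11 sts.
Nearest multiple of 9 → 27.
13.5 cm = 5.31 inches; × 6.444 = 34.25 → 34 rows.

Cast on 27 stitches; work 34 rows.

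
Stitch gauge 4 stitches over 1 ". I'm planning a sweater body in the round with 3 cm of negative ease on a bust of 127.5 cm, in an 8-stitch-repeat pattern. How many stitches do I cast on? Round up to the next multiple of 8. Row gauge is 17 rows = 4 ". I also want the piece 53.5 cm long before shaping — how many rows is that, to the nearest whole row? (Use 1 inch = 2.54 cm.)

Cast on 200 stitches; work 90 rows.

Finished = 127.5 − 3 = 124.5 cm.
124.5 cm × 1/2.54 = 49.02 inches.
4/1 = 4 sts per in; 49.02 × 4 = 196.06 sts.
Next multiple of 8 → 200.
53.5 cm = 21.06 inches; × 4.25 = 89.52 → 90 rows.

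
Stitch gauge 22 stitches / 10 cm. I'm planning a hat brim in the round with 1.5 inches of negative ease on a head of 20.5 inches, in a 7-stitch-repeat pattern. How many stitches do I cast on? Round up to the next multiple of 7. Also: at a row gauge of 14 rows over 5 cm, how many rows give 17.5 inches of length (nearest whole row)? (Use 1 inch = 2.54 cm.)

Finished = 20.5 − 1.5 = 19 inches.
19 inches × 2.54 = 48.26 cm.
22/10 = 2.2 sts per cm; 48.26 × 2.2 = 106.17 sts.
Next multiple of 7 → 112.
17.5 inches = 44.45 cm; × 2.8 = 124.46 → 124 rows.

Cast on 112 stitches; work 124 rows.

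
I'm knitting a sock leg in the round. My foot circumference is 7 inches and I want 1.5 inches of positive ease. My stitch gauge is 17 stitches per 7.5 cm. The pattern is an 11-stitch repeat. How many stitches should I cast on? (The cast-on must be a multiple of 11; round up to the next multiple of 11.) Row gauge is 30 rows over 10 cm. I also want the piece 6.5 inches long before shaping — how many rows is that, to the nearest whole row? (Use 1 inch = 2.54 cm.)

Finished = 7 + 1.5 = 8.5 inches.
8.5 inches × 2.54 = 21.59 cm.
17/7.5 = 2.267 sts per cm; 21.59 × 2.267 = 48.94 sts.
Next multiple of 11 → 55.
6.5 inches = 16.51 cm; × 3 = 49.53 → 50 rows.

Cast on 55 stitches; work 50 rows.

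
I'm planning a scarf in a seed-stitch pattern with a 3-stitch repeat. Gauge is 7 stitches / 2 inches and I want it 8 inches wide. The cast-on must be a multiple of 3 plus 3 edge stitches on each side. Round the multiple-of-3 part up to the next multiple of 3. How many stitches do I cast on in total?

CO 30 sts.

7 / 2 = 3.5 sts per inch.
8 × 3.5 = 28.00 sts.
Less 6 edge sts → 22.00 for the repeat.
Next multiple of 3: 24.
Add back 6 edge sts → 30.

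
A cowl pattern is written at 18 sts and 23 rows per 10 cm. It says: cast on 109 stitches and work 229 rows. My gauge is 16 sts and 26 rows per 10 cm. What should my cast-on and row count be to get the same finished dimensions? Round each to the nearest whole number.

Cast on 97 stitches; work 259 rows.

Stitches: 109 × 16/18 = 96.89 → 97.
Rows: 229 × 26/23 = 258.87 → 259.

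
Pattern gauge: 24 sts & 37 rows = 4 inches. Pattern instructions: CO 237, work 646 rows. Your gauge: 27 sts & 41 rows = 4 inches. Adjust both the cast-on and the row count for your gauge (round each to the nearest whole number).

Cast on 267 stitches; work 716 rows.

Stitches: 237 × 27/24 = 266.62 → 267.
Rows: 646 × 41/37 = 715.84 → 716.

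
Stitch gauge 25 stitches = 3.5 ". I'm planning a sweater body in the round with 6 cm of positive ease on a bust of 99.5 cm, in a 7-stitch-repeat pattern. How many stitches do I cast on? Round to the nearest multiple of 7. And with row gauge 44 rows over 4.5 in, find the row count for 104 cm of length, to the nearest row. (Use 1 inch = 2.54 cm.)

Cast on 294 stitches; work 400 rows.

Finished = 99.5 + 6 = 105.5 cm.
105.5 cm × 1/2.54 = 41.54 inches.
25/3.5 = 7.143 sts per in; 41.54 × 7.143 = 296.68 sts.
Nearest multiple of 7 → 294.
104 cm = 40.94 inches; × 9.778 = 400.35 → 400 rows.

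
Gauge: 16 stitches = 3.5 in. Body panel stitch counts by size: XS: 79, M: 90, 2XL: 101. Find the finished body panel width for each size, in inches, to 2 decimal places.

16/3.5 = 4.571 sts per in.
XS: 79 / 4.571 = 17.281 → 17.28 in.
M: 90 / 4.571 = 19.688 → 19.69 in.
2XL: 101 / 4.571 = 22.094 → 22.09 in.

XS 17.28 inches; M 19.69 inches; 2XL 22.09 inches.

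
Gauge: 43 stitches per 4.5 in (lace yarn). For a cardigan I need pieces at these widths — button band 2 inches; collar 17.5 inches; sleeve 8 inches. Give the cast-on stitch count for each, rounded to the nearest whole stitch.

Rate = 43/4.5 = 9.556 sts per in.
button band: 2 × 9.556 = 19.11 → 19.
collar: 17.5 × 9.556 = 167.22 → 167.
sleeve: 8 × 9.556 = 76.44 → 76.

button band 19; collar 167; sleeve 76.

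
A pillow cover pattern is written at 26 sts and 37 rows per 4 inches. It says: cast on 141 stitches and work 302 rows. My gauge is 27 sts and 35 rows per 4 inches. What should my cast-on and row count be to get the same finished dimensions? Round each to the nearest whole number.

Stitches: 141 × 27/26 = 146.42 → 146.
Rows: 302 × 35/37 = 285.68 → 286.

Cast on 146 stitches; work 286 rows.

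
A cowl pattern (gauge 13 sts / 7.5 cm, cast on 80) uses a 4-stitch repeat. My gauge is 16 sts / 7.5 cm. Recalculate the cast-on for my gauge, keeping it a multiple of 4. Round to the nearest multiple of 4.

80 × 16 / 13 = 98.46.
Nearest multiple of 4: 100.

100 stitches.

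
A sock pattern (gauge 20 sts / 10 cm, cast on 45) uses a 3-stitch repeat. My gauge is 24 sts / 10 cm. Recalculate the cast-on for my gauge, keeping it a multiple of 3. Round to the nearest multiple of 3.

45 × 24 / 20 = 54.00.
Nearest multiple of 3: 54.

54 stitches.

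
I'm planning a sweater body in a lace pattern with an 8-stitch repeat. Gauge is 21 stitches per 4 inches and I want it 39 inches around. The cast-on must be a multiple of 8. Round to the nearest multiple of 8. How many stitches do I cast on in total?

21 / 4 = 5.25 sts per inch.
39 × 5.25 = 204.75 sts.
Nearest multiple of 8: 208.

CO 208 sts.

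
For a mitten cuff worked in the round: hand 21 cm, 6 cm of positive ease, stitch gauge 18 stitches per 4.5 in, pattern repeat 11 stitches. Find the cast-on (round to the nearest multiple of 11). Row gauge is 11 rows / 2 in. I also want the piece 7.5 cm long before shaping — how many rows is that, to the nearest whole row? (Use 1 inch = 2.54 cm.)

Finished = 21 + 6 = 27 cm.
27 cm × 1/2.54 = 10.63 inches.
18/4.5 = 4 sts per in; 10.63 × 4 = 42.52 sts.
Nearest multiple of 11 → 44.
7.5 cm = 2.95 inches; × 5.5 = 16.24 → 16 rows.

Cast on 44 stitches; work 16 rows.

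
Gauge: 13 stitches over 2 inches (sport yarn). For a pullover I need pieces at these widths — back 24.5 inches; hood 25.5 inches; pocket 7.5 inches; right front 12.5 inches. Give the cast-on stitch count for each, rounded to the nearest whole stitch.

Rate = 13/2 = 6.5 sts per in.
back: 24.5 × 6.5 = 159.25 → 159.
hood: 25.5 × 6.5 = 165.75 → 166.
pocket: 7.5 × 6.5 = 48.75 → 49.
right front: 12.5 × 6.5 = 81.25 → 81.

back 159; hood 166; pocket 49; right front 81.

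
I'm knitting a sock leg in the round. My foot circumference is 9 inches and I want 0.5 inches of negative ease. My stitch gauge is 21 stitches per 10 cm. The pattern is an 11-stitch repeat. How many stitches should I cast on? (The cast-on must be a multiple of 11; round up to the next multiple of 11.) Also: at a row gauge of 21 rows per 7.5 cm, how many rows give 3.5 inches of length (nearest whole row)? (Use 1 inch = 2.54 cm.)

Finished = 9 − 0.5 = 8.5 inches.
8.5 inches × 2.54 = 21.59 cm.
21/10 = 2.1 sts per cm; 21.59 × 2.1 = 45.34 sts.
Next multiple of 11 → 55.
3.5 inches = 8.89 cm; × 2.8 = 24.89 → 25 rows.

Cast on 55 stitches; work 25 rows.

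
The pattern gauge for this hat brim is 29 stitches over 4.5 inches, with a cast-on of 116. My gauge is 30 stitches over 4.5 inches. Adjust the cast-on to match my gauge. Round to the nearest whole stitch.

120 stitches.

Scale factor = 30 / 29 = 1.034.
116 × 30 / 29 = 120.00 sts.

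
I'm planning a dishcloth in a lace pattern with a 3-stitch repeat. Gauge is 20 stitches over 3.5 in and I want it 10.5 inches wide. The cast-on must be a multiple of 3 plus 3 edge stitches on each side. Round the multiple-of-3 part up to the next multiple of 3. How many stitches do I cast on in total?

20 / 3.5 = 5.714 sts per inch.
10.5 × 5.714 = 60.00 sts.
Less 6 edge sts → 54.00 for the repeat.
Next multiple of 3: 54.
Add back 6 edge sts → 60.

60 stitches.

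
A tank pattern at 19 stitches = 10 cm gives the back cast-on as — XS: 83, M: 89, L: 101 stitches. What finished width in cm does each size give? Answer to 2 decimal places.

19/10 = 1.9 sts per cm.
XS: 83 / 1.9 = 43.684 → 43.68 cm.
M: 89 / 1.9 = 46.842 → 46.84 cm.
L: 101 / 1.9 = 53.158 → 53.16 cm.

XS 43.68 cm; M 46.84 cm; L 53.16 cm.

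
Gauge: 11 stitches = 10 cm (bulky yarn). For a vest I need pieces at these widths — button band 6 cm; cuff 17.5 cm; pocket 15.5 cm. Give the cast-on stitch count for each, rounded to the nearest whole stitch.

button band 7; cuff 19; pocket 17.

Rate = 11/10 = 1.1 sts per cm.
button band: 6 × 1.1 = 6.60 → 7.
cuff: 17.5 × 1.1 = 19.25 → 19.
pocket: 15.5 × 1.1 = 17.05 → 17.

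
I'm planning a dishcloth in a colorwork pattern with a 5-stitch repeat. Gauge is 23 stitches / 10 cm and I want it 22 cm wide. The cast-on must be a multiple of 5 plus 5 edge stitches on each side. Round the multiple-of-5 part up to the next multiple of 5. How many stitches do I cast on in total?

23 / 10 = 2.3 sts per cm.
22 × 2.3 = 50.60 sts.
Less 10 edge sts → 40.60 for the repeat.
Next multiple of 5: 45.
Add back 10 edge sts → 55.

55 stitches.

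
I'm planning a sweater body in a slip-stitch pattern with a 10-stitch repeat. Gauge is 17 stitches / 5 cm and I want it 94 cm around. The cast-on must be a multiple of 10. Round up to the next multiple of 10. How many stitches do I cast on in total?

17 / 5 = 3.4 sts per cm.
94 × 3.4 = 319.60 sts.
Next multiple of 10: 320.

CO 320 sts.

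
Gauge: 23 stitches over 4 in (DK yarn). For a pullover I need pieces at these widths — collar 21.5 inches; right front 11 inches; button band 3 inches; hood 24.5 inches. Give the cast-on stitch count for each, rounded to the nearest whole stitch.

collar 124; right front 63; button band 17; hood 141.

Rate = 23/4 = 5.75 sts per in.
collar: 21.5 × 5.75 = 123.62 → 124.
right front: 11 × 5.75 = 63.25 → 63.
button band: 3 × 5.75 = 17.25 → 17.
hood: 24.5 × 5.75 = 140.88 → 141.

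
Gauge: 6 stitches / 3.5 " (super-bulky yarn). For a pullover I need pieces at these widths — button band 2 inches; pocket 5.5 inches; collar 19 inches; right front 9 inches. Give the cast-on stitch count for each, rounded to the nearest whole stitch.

button band 3; pocket 9; collar 33; right front 15.

Rate = 6/3.5 = 1.714 sts per in.
button band: 2 × 1.714 = 3.43 → 3.
pocket: 5.5 × 1.714 = 9.43 → 9.
collar: 19 × 1.714 = 32.57 → 33.
right front: 9 × 1.714 = 15.43 → 15.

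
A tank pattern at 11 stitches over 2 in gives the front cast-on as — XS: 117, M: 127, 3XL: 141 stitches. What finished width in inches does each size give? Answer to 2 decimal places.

11/2 = 5.5 sts per in.
XS: 117 / 5.5 = 21.273 → 21.27 in.
M: 127 / 5.5 = 23.091 → 23.09 in.
3XL: 141 / 5.5 = 25.636 → 25.64 in.

XS 21.27 inches; M 23.09 inches; 3XL 25.64 inches.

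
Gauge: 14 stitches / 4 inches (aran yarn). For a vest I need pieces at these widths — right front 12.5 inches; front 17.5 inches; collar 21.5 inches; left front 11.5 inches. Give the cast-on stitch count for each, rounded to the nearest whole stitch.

Rate = 14/4 = 3.5 sts per in.
right front: 12.5 × 3.5 = 43.75 → 44.
front: 17.5 × 3.5 = 61.25 → 61.
collar: 21.5 × 3.5 = 75.25 → 75.
left front: 11.5 × 3.5 = 40.25 → 40.

right front 44; front 61; collar 75; left front 40.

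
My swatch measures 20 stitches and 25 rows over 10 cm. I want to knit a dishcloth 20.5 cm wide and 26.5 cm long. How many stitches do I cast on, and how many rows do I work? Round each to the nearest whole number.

Stitch gauge = 20/10 = 2 sts/cm; 20.5 × 2 = 41.00 → 41 sts.
Row gauge = 25/10 = 2.5 rows/cm; 26.5 × 2.5 = 66.25 → 66 rows.

Cast on 41 stitches and work 66 rows.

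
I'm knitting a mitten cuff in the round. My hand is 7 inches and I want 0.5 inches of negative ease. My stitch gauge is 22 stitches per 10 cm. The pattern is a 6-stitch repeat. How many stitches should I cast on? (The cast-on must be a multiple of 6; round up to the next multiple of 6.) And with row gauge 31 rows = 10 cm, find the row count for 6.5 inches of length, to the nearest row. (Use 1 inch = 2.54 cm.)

Finished = 7 − 0.5 = 6.5 inches.
6.5 inches × 2.54 = 16.51 cm.
22/10 = 2.2 sts per cm; 16.51 × 2.2 = 36.32 sts.
Next multiple of 6 → 42.
6.5 inches = 16.51 cm; × 3.1 = 51.18 → 51 rows.

Cast on 42 stitches; work 51 rows.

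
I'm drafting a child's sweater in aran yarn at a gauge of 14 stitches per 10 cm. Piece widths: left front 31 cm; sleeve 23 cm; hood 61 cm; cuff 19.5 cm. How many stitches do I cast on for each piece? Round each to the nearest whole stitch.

Rate = 14/10 = 1.4 sts per cm.
left front: 31 × 1.4 = 43.40 → 43.
sleeve: 23 × 1.4 = 32.20 → 32.
hood: 61 × 1.4 = 85.40 → 85.
cuff: 19.5 × 1.4 = 27.30 → 27.

left front 43; sleeve 32; hood 85; cuff 27.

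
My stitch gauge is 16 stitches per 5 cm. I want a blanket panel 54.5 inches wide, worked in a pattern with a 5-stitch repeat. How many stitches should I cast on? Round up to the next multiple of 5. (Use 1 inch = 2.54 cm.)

54.5 in = 54.5 × 2.54 = 138.43 cm.
16 / 5 = 3.2 sts/cm.
138.43 × 3.2 = 442.98 sts.
→ 445.

CO 445 sts.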